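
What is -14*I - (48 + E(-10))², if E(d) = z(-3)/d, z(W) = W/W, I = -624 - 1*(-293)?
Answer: 233959/100 ≈ 2339.6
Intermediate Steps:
I = -331 (I = -624 + 293 = -331)
z(W) = 1
E(d) = 1/d
-14*I - (48 + E(-10))² = -14*(-331) - (48 + 1/(-10))² = 4634 - (48 - ⅒)² = 4634 - (479/10)² = 4634 - 1*229441/100 = 4634 - 229441/100 = 233959/100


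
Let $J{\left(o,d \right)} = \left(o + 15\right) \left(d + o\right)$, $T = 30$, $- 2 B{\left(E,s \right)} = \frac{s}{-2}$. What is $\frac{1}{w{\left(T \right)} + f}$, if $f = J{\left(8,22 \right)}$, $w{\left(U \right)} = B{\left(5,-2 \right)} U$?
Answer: $\frac{1}{675} \approx 0.0014815$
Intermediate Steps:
$B{\left(E,s \right)} = \frac{s}{4}$ ($B{\left(E,s \right)} = - \frac{s \frac{1}{-2}}{2} = - \frac{s \left(- \frac{1}{2}\right)}{2} = - \frac{\left(- \frac{1}{2}\right) s}{2} = \frac{s}{4}$)
$w{\left(U \right)} = - \frac{U}{2}$ ($w{\left(U \right)} = \frac{1}{4} \left(-2\right) U = - \frac{U}{2}$)
$J{\left(o,d \right)} = \left(15 + o\right) \left(d + o\right)$
$f = 690$ ($f = 8^{2} + 15 \cdot 22 + 15 \cdot 8 + 22 \cdot 8 = 64 + 330 + 120 + 176 = 690$)
$\frac{1}{w{\left(T \right)} + f} = \frac{1}{\left(- \frac{1}{2}\right) 30 + 690} = \frac{1}{-15 + 690} = \frac{1}{675}$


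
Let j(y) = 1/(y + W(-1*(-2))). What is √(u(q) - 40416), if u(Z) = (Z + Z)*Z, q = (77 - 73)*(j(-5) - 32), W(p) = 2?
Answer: 8*I*√979/3 ≈ 83.437*I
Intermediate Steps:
j(y) = 1/(2 + y) (j(y) = 1/(y + 2) = 1/(2 + y))
q = -388/3 (q = (77 - 73)*(1/(2 - 5) - 32) = 4*(1/(-3) - 32) = 4*(-⅓ - 32) = 4*(-97/3) = -388/3 ≈ -129.33)
u(Z) = 2*Z² (u(Z) = (2*Z)*Z = 2*Z²)
√(u(q) - 40416) = √(2*(-388/3)² - 40416) = √(2*(150544/9) - 40416) = √(301088/9 - 40416) = √(-62656/9) = 8*I*√979/3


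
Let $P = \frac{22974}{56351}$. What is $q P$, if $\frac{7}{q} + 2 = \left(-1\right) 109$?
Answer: $- \frac{53606}{2084987} \approx -0.02571$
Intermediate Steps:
$P = \frac{22974}{56351}$ ($P = 22974 \cdot \frac{1}{56351} = \frac{22974}{56351} \approx 0.40769$)
$q = - \frac{7}{111}$ ($q = \frac{7}{-2 - 109} = \frac{7}{-111} = 7 \left(- \frac{1}{111}\right) = - \frac{7}{111} \approx -0.063063$)
$q P = \left(- \frac{7}{111}\right) \frac{22974}{56351} = - \frac{53606}{2084987}$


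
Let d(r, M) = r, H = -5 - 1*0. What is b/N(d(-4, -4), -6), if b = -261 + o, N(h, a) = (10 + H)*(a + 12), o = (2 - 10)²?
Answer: -197/30 ≈ -6.5667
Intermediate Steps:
H = -5 (H = -5 + 0 = -5)
o = 64 (o = (-8)² = 64)
N(h, a) = 60 + 5*a (N(h, a) = (10 - 5)*(a + 12) = 5*(12 + a) = 60 + 5*a)
b = -197 (b = -261 + 64 = -197)
b/N(d(-4, -4), -6) = -197/(60 + 5*(-6)) = -197/(60 - 30) = -197/30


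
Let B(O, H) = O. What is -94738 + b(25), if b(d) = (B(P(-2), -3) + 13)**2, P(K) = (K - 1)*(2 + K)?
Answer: -94569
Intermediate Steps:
P(K) = (-1 + K)*(2 + K)
b(d) = 169 (b(d) = ((-2 - 2 + (-2)**2) + 13)**2 = ((-2 - 2 + 4) + 13)**2 = (0 + 13)**2 = 13**2 = 169)
-94738 + b(25) = -94738 + 169 = -94569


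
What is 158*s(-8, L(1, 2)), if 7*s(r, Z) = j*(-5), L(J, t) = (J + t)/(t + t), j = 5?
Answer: -3950/7 ≈ -564.29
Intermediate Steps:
L(J, t) = (J + t)/(2*t) (L(J, t) = (J + t)/((2*t)) = (J + t)*(1/(2*t)) = (J + t)/(2*t))
s(r, Z) = -25/7 (s(r, Z) = (5*(-5))/7 = (1/7)*(-25) = -25/7)
158*s(-8, L(1, 2)) = 158*(-25/7) = -3950/7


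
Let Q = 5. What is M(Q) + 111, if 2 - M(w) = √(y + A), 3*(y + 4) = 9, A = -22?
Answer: 113 - I*√23 ≈ 113.0 - 4.7958*I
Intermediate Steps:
y = -1 (y = -4 + (⅓)*9 = -4 + 3 = -1)
M(w) = 2 - I*√23 (M(w) = 2 - √(-1 - 22) = 2 - √(-23) = 2 - I*√23)
M(Q) + 111 = (2 - I*√23) + 111 = 113 - I*√23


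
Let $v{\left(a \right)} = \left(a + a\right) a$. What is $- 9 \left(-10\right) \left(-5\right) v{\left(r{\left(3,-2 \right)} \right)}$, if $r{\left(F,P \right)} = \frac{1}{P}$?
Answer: $-225$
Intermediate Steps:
$v{\left(a \right)} = 2 a^{2}$ ($v{\left(a \right)} = 2 a a = 2 a^{2}$)
$- 9 \left(-10\right) \left(-5\right) v{\left(r{\left(3,-2 \right)} \right)} = - 9 \left(-10\right) \left(-5\right) 2 \left(\frac{1}{-2}\right)^{2} = - 9 \cdot 50 \cdot 2 \left(- \frac{1}{2}\right)^{2} = - 9 \cdot 50 \cdot 2 \cdot \frac{1}{4} = - 9 \cdot 50 \cdot \frac{1}{2} = \left(-9\right) 25 = -225$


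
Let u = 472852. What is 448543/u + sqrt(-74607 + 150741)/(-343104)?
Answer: 448543/472852 - sqrt(76134)/343104 ≈ 0.94779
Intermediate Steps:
448543/u + sqrt(-74607 + 150741)/(-343104) = 448543/472852 + sqrt(-74607 + 150741)/(-343104) = 448543*(1/472852) + sqrt(76134)*(-1/343104) = 448543/472852 - sqrt(76134)/343104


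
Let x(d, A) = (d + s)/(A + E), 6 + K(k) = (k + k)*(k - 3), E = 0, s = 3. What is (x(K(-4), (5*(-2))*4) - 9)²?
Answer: 170569/1600 ≈ 106.61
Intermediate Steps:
K(k) = -6 + 2*k*(-3 + k) (K(k) = -6 + (k + k)*(k - 3) = -6 + (2*k)*(-3 + k) = -6 + 2*k*(-3 + k))
x(d, A) = (3 + d)/A (x(d, A) = (d + 3)/(A + 0) = (3 + d)/A)
(x(K(-4), (5*(-2))*4) - 9)² = ((3 + (-6 - 6*(-4) + 2*(-4)²))/(((5*(-2))*4)) - 9)² = ((3 + (-6 + 24 + 2*16))/((-10*4)) - 9)² = ((3 + (-6 + 24 + 32))/(-40) - 9)² = (-(3 + 50)/40 - 9)² = (-1/40*53 - 9)² = (-53/40 - 9)² = (-413/40)² = 170569/1600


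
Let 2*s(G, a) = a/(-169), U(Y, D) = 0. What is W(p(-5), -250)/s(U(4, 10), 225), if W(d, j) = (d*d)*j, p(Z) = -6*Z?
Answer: 338000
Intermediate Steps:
W(d, j) = j*d² (W(d, j) = d²*j = j*d²)
s(G, a) = -a/338 (s(G, a) = (a/(-169))/2 = (a*(-1/169))/2 = (-a/169)/2 = -a/338)
W(p(-5), -250)/s(U(4, 10), 225) = (-250*(-6*(-5))²)/((-1/338*225)) = (-250*30²)/(-225/338) = -250*900*(-338/225) = -225000*(-338/225) = 338000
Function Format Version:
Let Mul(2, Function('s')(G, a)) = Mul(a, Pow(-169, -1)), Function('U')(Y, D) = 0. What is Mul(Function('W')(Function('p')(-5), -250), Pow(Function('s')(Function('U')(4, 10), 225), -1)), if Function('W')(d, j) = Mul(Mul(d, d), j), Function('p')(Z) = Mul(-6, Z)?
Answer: 338000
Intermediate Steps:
Function('W')(d, j) = Mul(j, Pow(d, 2)) (Function('W')(d, j) = Mul(Pow(d, 2), j) = Mul(j, Pow(d, 2)))
Function('s')(G, a) = Mul(Rational(-1, 338), a) (Function('s')(G, a) = Mul(Rational(1, 2), Mul(a, Pow(-169, -1))) = Mul(Rational(1, 2), Mul(a, Rational(-1, 169))) = Mul(Rational(1, 2), Mul(Rational(-1, 169), a)) = Mul(Rational(-1, 338), a))
Mul(Function('W')(Function('p')(-5), -250), Pow(Function('s')(Function('U')(4, 10), 225), -1)) = Mul(Mul(-250, Pow(Mul(-6, -5), 2)), Pow(Mul(Rational(-1, 338), 225), -1)) = Mul(Mul(-250, Pow(30, 2)), Pow(Rational(-225, 338), -1)) = Mul(Mul(-250, 900), Rational(-338, 225)) = Mul(-225000, Rational(-338, 225)) = 338000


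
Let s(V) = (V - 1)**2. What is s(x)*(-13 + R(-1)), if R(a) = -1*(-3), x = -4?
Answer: -250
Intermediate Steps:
s(V) = (-1 + V)**2
R(a) = 3
s(x)*(-13 + R(-1)) = (-1 - 4)**2*(-13 + 3) = (-5)**2*(-10) = 25*(-10) = -250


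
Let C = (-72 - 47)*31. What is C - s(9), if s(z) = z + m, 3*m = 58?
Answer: -11152/3 ≈ -3717.3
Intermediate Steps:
m = 58/3 (m = (⅓)*58 = 58/3 ≈ 19.333)
s(z) = 58/3 + z (s(z) = z + 58/3 = 58/3 + z)
C = -3689 (C = -119*31 = -3689)
C - s(9) = -3689 - (58/3 + 9) = -3689 - 1*85/3 = -3689 - 85/3 = -11152/3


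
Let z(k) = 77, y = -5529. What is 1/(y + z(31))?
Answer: -1/5452 ≈ -0.00018342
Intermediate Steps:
1/(y + z(31)) = 1/(-5529 + 77) = 1/(-5452) = -1/5452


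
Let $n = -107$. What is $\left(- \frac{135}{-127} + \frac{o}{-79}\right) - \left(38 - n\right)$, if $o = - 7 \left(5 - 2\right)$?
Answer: $- \frac{1441453}{10033} \approx -143.67$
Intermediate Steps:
$o = -21$ ($o = \left(-7\right) 3 = -21$)
$\left(- \frac{135}{-127} + \frac{o}{-79}\right) - \left(38 - n\right) = \left(- \frac{135}{-127} - \frac{21}{-79}\right) - \left(38 - -107\right) = \left(\left(-135\right) \left(- \frac{1}{127}\right) - - \frac{21}{79}\right) - \left(38 + 107\right) = \left(\frac{135}{127} + \frac{21}{79}\right) - 145 = \frac{13332}{10033} - 145 = - \frac{1441453}{10033}$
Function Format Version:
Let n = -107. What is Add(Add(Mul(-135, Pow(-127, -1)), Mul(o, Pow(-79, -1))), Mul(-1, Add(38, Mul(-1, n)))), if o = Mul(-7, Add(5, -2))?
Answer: Rational(-1441453, 10033) ≈ -143.67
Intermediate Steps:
o = -21 (o = Mul(-7, 3) = -21)
Add(Add(Mul(-135, Pow(-127, -1)), Mul(o, Pow(-79, -1))), Mul(-1, Add(38, Mul(-1, n)))) = Add(Add(Mul(-135, Pow(-127, -1)), Mul(-21, Pow(-79, -1))), Mul(-1, Add(38, Mul(-1, -107)))) = Add(Add(Mul(-135, Rational(-1, 127)), Mul(-21, Rational(-1, 79))), Mul(-1, Add(38, 107))) = Add(Add(Rational(135, 127), Rational(21, 79)), Mul(-1, 145)) = Add(Rational(13332, 10033), -145) = Rational(-1441453, 10033)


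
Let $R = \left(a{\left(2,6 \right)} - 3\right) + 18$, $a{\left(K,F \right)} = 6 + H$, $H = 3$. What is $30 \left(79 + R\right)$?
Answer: $3090$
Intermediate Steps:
$a{\left(K,F \right)} = 9$ ($a{\left(K,F \right)} = 6 + 3 = 9$)
$R = 24$ ($R = \left(9 - 3\right) + 18 = 6 + 18 = 24$)
$30 \left(79 + R\right) = 30 \left(79 + 24\right) = 30 \cdot 103 = 3090$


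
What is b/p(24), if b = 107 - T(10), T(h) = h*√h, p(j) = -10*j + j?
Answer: -107/216 + 5*√10/108 ≈ -0.34897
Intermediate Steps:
p(j) = -9*j
T(h) = h^(3/2)
b = 107 - 10*√10 (b = 107 - 10^(3/2) = 107 - 10*√10 ≈ 75.377)
b/p(24) = (107 - 10*√10)/((-9*24)) = (107 - 10*√10)/(-216) = (107 - 10*√10)*(-1/216) = -107/216 + 5*√10/108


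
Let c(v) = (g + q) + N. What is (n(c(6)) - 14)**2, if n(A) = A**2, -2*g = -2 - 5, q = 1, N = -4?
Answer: 3025/16 ≈ 189.06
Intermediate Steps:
g = 7/2 (g = -(-2 - 5)/2 = -1/2*(-7) = 7/2 ≈ 3.5000)
c(v) = 1/2 (c(v) = (7/2 + 1) - 4 = 9/2 - 4 = 1/2)
(n(c(6)) - 14)**2 = ((1/2)**2 - 14)**2 = (1/4 - 14)**2 = (-55/4)**2 = 3025/16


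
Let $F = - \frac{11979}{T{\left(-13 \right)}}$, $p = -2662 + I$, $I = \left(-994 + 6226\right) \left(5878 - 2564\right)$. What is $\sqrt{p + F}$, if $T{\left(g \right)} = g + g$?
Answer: $\frac{\sqrt{11719573190}}{26} \approx 4163.7$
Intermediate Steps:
$T{\left(g \right)} = 2 g$
$I = 17338848$ ($I = 5232 \cdot 3314 = 17338848$)
$p = 17336186$ ($p = -2662 + 17338848 = 17336186$)
$F = \frac{11979}{26}$ ($F = - \frac{11979}{2 \left(-13\right)} = - \frac{11979}{-26} = \left(-11979\right) \left(- \frac{1}{26}\right) = \frac{11979}{26} \approx 460.73$)
$\sqrt{p + F} = \sqrt{17336186 + \frac{11979}{26}} = \sqrt{\frac{450752815}{26}} = \frac{\sqrt{11719573190}}{26}$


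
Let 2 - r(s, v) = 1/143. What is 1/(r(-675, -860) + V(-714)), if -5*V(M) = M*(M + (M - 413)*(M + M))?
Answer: 715/164245566909 ≈ 4.3532e-9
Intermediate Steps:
r(s, v) = 285/143 (r(s, v) = 2 - 1/143 = 285/143)
V(M) = -M*(M + 2*M*(-413 + M))/5 (V(M) = -M*(M + (M - 413)*(M + M))/5 = -M*(M + (-413 + M)*(2*M))/5 = -M*(M + 2*M*(-413 + M))/5)
1/(r(-675, -860) + V(-714)) = 1/(285/143 + (⅕)*(-714)²*(825 - 2*(-714))) = 1/(285/143 + (⅕)*509796*(825 + 1428)) = 1/(285/143 + (⅕)*509796*2253) = 1/(285/143 + 1148570388/5) = 1/(164245566909/715) = 715/164245566909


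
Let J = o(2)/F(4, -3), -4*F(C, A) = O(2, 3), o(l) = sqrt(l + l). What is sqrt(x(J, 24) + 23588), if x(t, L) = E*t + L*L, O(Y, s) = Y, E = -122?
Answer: 2*sqrt(6163) ≈ 157.01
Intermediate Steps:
o(l) = sqrt(2)*sqrt(l) (o(l) = sqrt(2*l) = sqrt(2)*sqrt(l))
F(C, A) = -1/2 (F(C, A) = -1/4*2 = -1/2)
J = -4 (J = (sqrt(2)*sqrt(2))/(-1/2) = 2*(-2) = -4)
x(t, L) = L**2 - 122*t (x(t, L) = -122*t + L*L = -122*t + L**2 = L**2 - 122*t)
sqrt(x(J, 24) + 23588) = sqrt((24**2 - 122*(-4)) + 23588) = sqrt((576 + 488) + 23588) = sqrt(1064 + 23588) = sqrt(24652) = 2*sqrt(6163)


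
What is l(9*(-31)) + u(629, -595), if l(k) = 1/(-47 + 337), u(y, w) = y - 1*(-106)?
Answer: 213151/290 ≈ 735.00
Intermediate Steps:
u(y, w) = 106 + y (u(y, w) = y + 106 = 106 + y)
l(k) = 1/290
l(9*(-31)) + u(629, -595) = 1/290 + (106 + 629) = 1/290 + 735 = 213151/290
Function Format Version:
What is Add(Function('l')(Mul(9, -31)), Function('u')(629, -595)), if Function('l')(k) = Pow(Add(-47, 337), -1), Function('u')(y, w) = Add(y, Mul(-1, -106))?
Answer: Rational(213151, 290) ≈ 735.00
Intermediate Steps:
Function('u')(y, w) = Add(106, y) (Function('u')(y, w) = Add(y, 106) = Add(106, y))
Function('l')(k) = Rational(1, 290) (Function('l')(k) = Pow(290, -1) = Rational(1, 290))
Add(Function('l')(Mul(9, -31)), Function('u')(629, -595)) = Add(Rational(1, 290), Add(106, 629)) = Add(Rational(1, 290), 735) = Rational(213151, 290)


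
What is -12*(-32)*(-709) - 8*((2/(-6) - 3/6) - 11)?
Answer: -816484/3 ≈ -2.7216e+5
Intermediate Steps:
-12*(-32)*(-709) - 8*((2/(-6) - 3/6) - 11) = 384*(-709) - 8*((2*(-⅙) - 3*⅙) - 11) = -272256 - 8*((-⅓ - ½) - 11) = -272256 - 8*(-⅚ - 11) = -272256 - 8*(-71/6) = -272256 + 284/3 = -816484/3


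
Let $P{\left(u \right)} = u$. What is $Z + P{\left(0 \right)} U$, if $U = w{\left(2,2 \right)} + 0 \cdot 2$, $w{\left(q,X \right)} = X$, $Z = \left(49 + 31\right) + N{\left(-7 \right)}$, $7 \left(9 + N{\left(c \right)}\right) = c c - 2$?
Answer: $\frac{544}{7} \approx 77.714$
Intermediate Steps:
$N{\left(c \right)} = - \frac{65}{7} + \frac{c^{2}}{7}$ ($N{\left(c \right)} = -9 + \frac{c c - 2}{7} = -9 + \frac{c^{2} - 2}{7} = -9 + \frac{-2 + c^{2}}{7} = -9 + \left(- \frac{2}{7} + \frac{c^{2}}{7}\right) = - \frac{65}{7} + \frac{c^{2}}{7}$)
$Z = \frac{544}{7}$ ($Z = \left(49 + 31\right) - \left(\frac{65}{7} - \frac{\left(-7\right)^{2}}{7}\right) = 80 + \left(- \frac{65}{7} + \frac{1}{7} \cdot 49\right) = 80 + \left(- \frac{65}{7} + 7\right) = 80 - \frac{16}{7} = \frac{544}{7} \approx 77.714$)
$U = 2$ ($U = 2 + 0 \cdot 2 = 2 + 0 = 2$)
$Z + P{\left(0 \right)} U = \frac{544}{7} + 0 \cdot 2 = \frac{544}{7} + 0 = \frac{544}{7}$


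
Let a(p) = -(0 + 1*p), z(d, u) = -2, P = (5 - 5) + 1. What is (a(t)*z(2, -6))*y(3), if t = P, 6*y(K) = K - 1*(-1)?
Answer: 4/3 ≈ 1.3333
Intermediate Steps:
y(K) = ⅙ + K/6 (y(K) = (K - 1*(-1))/6 = (K + 1)/6 = (1 + K)/6 = ⅙ + K/6)
P = 1 (P = 0 + 1 = 1)
t = 1
a(p) = -p (a(p) = -(0 + p) = -p)
(a(t)*z(2, -6))*y(3) = (-1*1*(-2))*(⅙ + (⅙)*3) = (-1*(-2))*(⅙ + ½) = 2*(⅔) = 4/3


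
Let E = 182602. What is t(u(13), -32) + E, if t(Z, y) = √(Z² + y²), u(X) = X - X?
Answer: 182634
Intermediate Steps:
u(X) = 0
t(u(13), -32) + E = √(0² + (-32)²) + 182602 = √(0 + 1024) + 182602 = √1024 + 182602 = 32 + 182602 = 182634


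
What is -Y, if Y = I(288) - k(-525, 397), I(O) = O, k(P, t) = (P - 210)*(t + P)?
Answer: 93792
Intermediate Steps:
k(P, t) = (-210 + P)*(P + t)
Y = -93792 (Y = 288 - ((-525)² - 210*(-525) - 210*397 - 525*397) = 288 - (275625 + 110250 - 83370 - 208425) = 288 - 1*94080 = 288 - 94080 = -93792)
-Y = -1*(-93792) = 93792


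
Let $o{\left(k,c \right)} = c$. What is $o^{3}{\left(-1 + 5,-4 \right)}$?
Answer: $-64$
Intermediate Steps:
$o^{3}{\left(-1 + 5,-4 \right)} = \left(-4\right)^{3} = -64$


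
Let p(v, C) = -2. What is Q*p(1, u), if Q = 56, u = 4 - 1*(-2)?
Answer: -112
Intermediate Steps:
u = 6 (u = 4 + 2 = 6)
Q*p(1, u) = 56*(-2) = -112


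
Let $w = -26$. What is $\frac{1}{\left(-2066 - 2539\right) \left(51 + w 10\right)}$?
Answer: $\frac{1}{962445} \approx 1.039 \cdot 10^{-6}$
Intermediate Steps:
$\frac{1}{\left(-2066 - 2539\right) \left(51 + w 10\right)} = \frac{1}{\left(-2066 - 2539\right) \left(51 - 260\right)} = \frac{1}{\left(-4605\right) \left(51 - 260\right)} = - \frac{1}{4605 \left(-209\right)} = \left(- \frac{1}{4605}\right) \left(- \frac{1}{209}\right) = \frac{1}{962445}$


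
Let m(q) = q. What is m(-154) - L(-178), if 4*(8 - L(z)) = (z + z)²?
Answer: 31522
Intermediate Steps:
L(z) = 8 - z² (L(z) = 8 - (z + z)²/4 = 8 - 4*z²/4 = 8 - z²)
m(-154) - L(-178) = -154 - (8 - 1*(-178)²) = -154 - (8 - 1*31684) = -154 - (8 - 31684) = -154 - 1*(-31676) = -154 + 31676 = 31522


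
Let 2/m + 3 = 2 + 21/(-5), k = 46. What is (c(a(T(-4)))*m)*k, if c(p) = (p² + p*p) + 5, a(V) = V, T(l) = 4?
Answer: -8510/13 ≈ -654.62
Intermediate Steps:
c(p) = 5 + 2*p² (c(p) = (p² + p²) + 5 = 2*p² + 5 = 5 + 2*p²)
m = -5/13 (m = 2/(-3 + (2 + 21/(-5))) = 2/(-3 + (2 + 21*(-⅕))) = 2/(-3 + (2 - 21/5)) = 2/(-3 - 11/5) = 2/(-26/5) = 2*(-5/26) = -5/13 ≈ -0.38462)
(c(a(T(-4)))*m)*k = ((5 + 2*4²)*(-5/13))*46 = ((5 + 2*16)*(-5/13))*46 = ((5 + 32)*(-5/13))*46 = (37*(-5/13))*46 = -185/13*46 = -8510/13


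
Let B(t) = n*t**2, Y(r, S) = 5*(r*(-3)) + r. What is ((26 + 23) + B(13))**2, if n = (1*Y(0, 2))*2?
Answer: 2401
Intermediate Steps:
Y(r, S) = -14*r (Y(r, S) = 5*(-3*r) + r = -15*r + r = -14*r)
n = 0 (n = (1*(-14*0))*2 = (1*0)*2 = 0*2 = 0)
B(t) = 0 (B(t) = 0*t**2 = 0)
((26 + 23) + B(13))**2 = ((26 + 23) + 0)**2 = (49 + 0)**2 = 49**2 = 2401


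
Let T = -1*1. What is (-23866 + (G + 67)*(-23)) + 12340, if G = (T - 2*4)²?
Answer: -14930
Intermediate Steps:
T = -1
G = 81 (G = (-1 - 2*4)² = (-1 - 8)² = (-9)² = 81)
(-23866 + (G + 67)*(-23)) + 12340 = (-23866 + (81 + 67)*(-23)) + 12340 = (-23866 + 148*(-23)) + 12340 = (-23866 - 3404) + 12340 = -27270 + 12340 = -14930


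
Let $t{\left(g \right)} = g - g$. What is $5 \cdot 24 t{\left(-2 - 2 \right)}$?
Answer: $0$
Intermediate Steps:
$t{\left(g \right)} = 0$
$5 \cdot 24 t{\left(-2 - 2 \right)} = 5 \cdot 24 \cdot 0 = 120 \cdot 0 = 0$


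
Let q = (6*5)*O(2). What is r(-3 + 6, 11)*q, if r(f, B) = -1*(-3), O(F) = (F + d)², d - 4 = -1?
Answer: 2250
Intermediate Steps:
d = 3 (d = 4 - 1 = 3)
O(F) = (3 + F)² (O(F) = (F + 3)² = (3 + F)²)
r(f, B) = 3
q = 750 (q = (6*5)*(3 + 2)² = 30*5² = 30*25 = 750)
r(-3 + 6, 11)*q = 3*750 = 2250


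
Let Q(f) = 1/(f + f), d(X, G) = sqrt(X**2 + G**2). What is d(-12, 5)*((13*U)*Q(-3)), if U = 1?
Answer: -169/6 ≈ -28.167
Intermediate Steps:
d(X, G) = sqrt(G**2 + X**2)
Q(f) = 1/(2*f)
d(-12, 5)*((13*U)*Q(-3)) = sqrt(5**2 + (-12)**2)*((13*1)*((1/2)/(-3))) = sqrt(25 + 144)*(13*((1/2)*(-1/3))) = sqrt(169)*(13*(-1/6)) = 13*(-13/6) = -169/6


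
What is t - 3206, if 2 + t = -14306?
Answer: -17514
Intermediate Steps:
t = -14308 (t = -2 - 14306 = -14308)
t - 3206 = -14308 - 3206 = -17514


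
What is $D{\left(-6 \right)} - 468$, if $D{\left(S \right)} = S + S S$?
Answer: $-438$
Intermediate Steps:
$D{\left(S \right)} = S + S^{2}$
$D{\left(-6 \right)} - 468 = - 6 \left(1 - 6\right) - 468 = \left(-6\right) \left(-5\right) - 468 = 30 - 468 = -438$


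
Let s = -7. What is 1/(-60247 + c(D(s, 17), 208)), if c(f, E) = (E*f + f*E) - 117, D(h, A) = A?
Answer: -1/53292 ≈ -1.8765e-5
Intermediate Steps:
c(f, E) = -117 + 2*E*f (c(f, E) = (E*f + E*f) - 117 = 2*E*f - 117 = -117 + 2*E*f)
1/(-60247 + c(D(s, 17), 208)) = 1/(-60247 + (-117 + 2*208*17)) = 1/(-60247 + (-117 + 7072)) = 1/(-60247 + 6955) = 1/(-53292) = -1/53292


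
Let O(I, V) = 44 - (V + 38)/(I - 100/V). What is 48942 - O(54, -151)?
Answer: 403587029/8254 ≈ 48896.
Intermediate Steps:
O(I, V) = 44 - (38 + V)/(I - 100/V)
48942 - O(54, -151) = 48942 - (-4400 - 1*(-151)² - 38*(-151) + 44*54*(-151))/(-100 + 54*(-151)) = 48942 - (-4400 - 1*22801 + 5738 - 358776)/(-100 - 8154) = 48942 - (-4400 - 22801 + 5738 - 358776)/(-8254) = 48942 - (-1)*(-380239)/8254 = 48942 - 1*380239/8254 = 48942 - 380239/8254 = 403587029/8254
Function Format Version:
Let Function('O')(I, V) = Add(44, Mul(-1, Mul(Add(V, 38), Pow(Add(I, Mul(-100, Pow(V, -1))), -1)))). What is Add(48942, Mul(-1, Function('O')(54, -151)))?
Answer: Rational(403587029, 8254) ≈ 48896.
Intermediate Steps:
Function('O')(I, V) = Add(44, Mul(-1, Pow(Add(I, Mul(-100, Pow(V, -1))), -1), Add(38, V))) (Function('O')(I, V) = Add(44, Mul(-1, Mul(Add(38, V), Pow(Add(I, Mul(-100, Pow(V, -1))), -1)))) = Add(44, Mul(-1, Mul(Pow(Add(I, Mul(-100, Pow(V, -1))), -1), Add(38, V)))) = Add(44, Mul(-1, Pow(Add(I, Mul(-100, Pow(V, -1))), -1), Add(38, V))))
Add(48942, Mul(-1, Function('O')(54, -151))) = Add(48942, Mul(-1, Mul(Pow(Add(-100, Mul(54, -151)), -1), Add(-4400, Mul(-1, Pow(-151, 2)), Mul(-38, -151), Mul(44, 54, -151))))) = Add(48942, Mul(-1, Mul(Pow(Add(-100, -8154), -1), Add(-4400, Mul(-1, 22801), 5738, -358776)))) = Add(48942, Mul(-1, Mul(Pow(-8254, -1), Add(-4400, -22801, 5738, -358776)))) = Add(48942, Mul(-1, Mul(Rational(-1, 8254), -380239))) = Add(48942, Mul(-1, Rational(380239, 8254))) = Add(48942, Rational(-380239, 8254)) = Rational(403587029, 8254)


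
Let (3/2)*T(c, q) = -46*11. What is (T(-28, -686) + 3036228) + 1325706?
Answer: 13084790/3 ≈ 4.3616e+6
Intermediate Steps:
T(c, q) = -1012/3 (T(c, q) = 2*(-46*11)/3 = (⅔)*(-506) = -1012/3)
(T(-28, -686) + 3036228) + 1325706 = (-1012/3 + 3036228) + 1325706 = 9107672/3 + 1325706 = 13084790/3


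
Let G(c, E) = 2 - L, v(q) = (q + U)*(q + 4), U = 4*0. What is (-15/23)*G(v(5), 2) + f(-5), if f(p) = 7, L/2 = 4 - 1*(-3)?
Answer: 341/23 ≈ 14.826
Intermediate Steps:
U = 0
L = 14 (L = 2*(4 - 1*(-3)) = 2*(4 + 3) = 2*7 = 14)
v(q) = q*(4 + q) (v(q) = (q + 0)*(q + 4) = q*(4 + q))
G(c, E) = -12 (G(c, E) = 2 - 1*14 = 2 - 14 = -12)
(-15/23)*G(v(5), 2) + f(-5) = -15/23*(-12) + 7 = 180/23 + 7 = 341/23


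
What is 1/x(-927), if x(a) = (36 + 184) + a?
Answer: -1/707 ≈ -0.0014144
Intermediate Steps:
x(a) = 220 + a
1/x(-927) = 1/(220 - 927) = 1/(-707) = -1/707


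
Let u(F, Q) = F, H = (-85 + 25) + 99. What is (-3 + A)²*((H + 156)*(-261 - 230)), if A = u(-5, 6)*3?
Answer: -31021380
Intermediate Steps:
H = 39 (H = -60 + 99 = 39)
A = -15 (A = -5*3 = -15)
(-3 + A)²*((H + 156)*(-261 - 230)) = (-3 - 15)²*((39 + 156)*(-261 - 230)) = (-18)²*(195*(-491)) = 324*(-95745) = -31021380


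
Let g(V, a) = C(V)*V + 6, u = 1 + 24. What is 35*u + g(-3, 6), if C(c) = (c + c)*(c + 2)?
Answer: 863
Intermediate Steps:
u = 25
C(c) = 2*c*(2 + c) (C(c) = (2*c)*(2 + c) = 2*c*(2 + c))
g(V, a) = 6 + 2*V**2*(2 + V) (g(V, a) = (2*V*(2 + V))*V + 6 = 2*V**2*(2 + V) + 6 = 6 + 2*V**2*(2 + V))
35*u + g(-3, 6) = 35*25 + (6 + 2*(-3)**2*(2 - 3)) = 875 + (6 + 2*9*(-1)) = 875 + (6 - 18) = 875 - 12 = 863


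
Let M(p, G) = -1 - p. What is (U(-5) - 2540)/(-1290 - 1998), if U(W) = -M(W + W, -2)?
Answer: 2549/3288 ≈ 0.77524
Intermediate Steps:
U(W) = 1 + 2*W (U(W) = -(-1 - (W + W)) = -(-1 - 2*W) = 1 + 2*W)
(U(-5) - 2540)/(-1290 - 1998) = ((1 + 2*(-5)) - 2540)/(-1290 - 1998) = ((1 - 10) - 2540)/(-3288) = (-9 - 2540)*(-1/3288) = -2549*(-1/3288) = 2549/3288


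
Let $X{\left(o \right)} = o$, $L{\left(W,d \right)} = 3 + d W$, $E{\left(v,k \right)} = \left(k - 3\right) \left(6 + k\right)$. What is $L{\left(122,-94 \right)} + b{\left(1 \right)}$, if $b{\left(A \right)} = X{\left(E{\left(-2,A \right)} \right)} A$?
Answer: $-11479$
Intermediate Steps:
$E{\left(v,k \right)} = \left(-3 + k\right) \left(6 + k\right)$
$L{\left(W,d \right)} = 3 + W d$
$b{\left(A \right)} = A \left(-18 + A^{2} + 3 A\right)$ ($b{\left(A \right)} = \left(-18 + A^{2} + 3 A\right) A = A \left(-18 + A^{2} + 3 A\right)$)
$L{\left(122,-94 \right)} + b{\left(1 \right)} = \left(3 + 122 \left(-94\right)\right) + 1 \left(-18 + 1^{2} + 3 \cdot 1\right) = \left(3 - 11468\right) + 1 \left(-18 + 1 + 3\right) = -11465 + 1 \left(-14\right) = -11465 - 14 = -11479$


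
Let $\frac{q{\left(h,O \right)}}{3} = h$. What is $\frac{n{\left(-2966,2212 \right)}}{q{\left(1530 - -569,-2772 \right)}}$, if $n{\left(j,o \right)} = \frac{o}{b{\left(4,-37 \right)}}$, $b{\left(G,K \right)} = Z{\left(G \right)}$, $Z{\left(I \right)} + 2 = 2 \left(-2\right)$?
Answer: $- \frac{1106}{18891} \approx -0.058546$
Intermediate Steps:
$Z{\left(I \right)} = -6$ ($Z{\left(I \right)} = -2 + 2 \left(-2\right) = -2 - 4 = -6$)
$b{\left(G,K \right)} = -6$
$q{\left(h,O \right)} = 3 h$
$n{\left(j,o \right)} = - \frac{o}{6}$ ($n{\left(j,o \right)} = \frac{o}{-6} = o \left(- \frac{1}{6}\right) = - \frac{o}{6}$)
$\frac{n{\left(-2966,2212 \right)}}{q{\left(1530 - -569,-2772 \right)}} = \frac{\left(- \frac{1}{6}\right) 2212}{3 \left(1530 - -569\right)} = - \frac{1106}{3 \cdot 3 \left(1530 + 569\right)} = - \frac{1106}{3 \cdot 3 \cdot 2099} = - \frac{1106}{3 \cdot 6297} = \left(- \frac{1106}{3}\right) \frac{1}{6297} = - \frac{1106}{18891}$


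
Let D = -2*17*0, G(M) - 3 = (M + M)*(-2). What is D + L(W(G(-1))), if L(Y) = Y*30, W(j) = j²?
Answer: 1470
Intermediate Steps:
G(M) = 3 - 4*M (G(M) = 3 + (M + M)*(-2) = 3 + (2*M)*(-2) = 3 - 4*M)
D = 0 (D = -34*0 = 0)
L(Y) = 30*Y
D + L(W(G(-1))) = 0 + 30*(3 - 4*(-1))² = 0 + 30*(3 + 4)² = 0 + 30*7² = 0 + 30*49 = 0 + 1470 = 1470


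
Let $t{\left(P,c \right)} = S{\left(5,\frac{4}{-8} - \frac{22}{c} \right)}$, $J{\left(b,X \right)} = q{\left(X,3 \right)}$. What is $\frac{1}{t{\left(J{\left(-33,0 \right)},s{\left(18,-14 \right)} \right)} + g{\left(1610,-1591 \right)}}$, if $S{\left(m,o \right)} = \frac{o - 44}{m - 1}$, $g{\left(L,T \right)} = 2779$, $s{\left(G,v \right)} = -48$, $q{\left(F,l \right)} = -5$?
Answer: $\frac{96}{265727} \approx 0.00036127$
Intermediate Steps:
$J{\left(b,X \right)} = -5$
$S{\left(m,o \right)} = \frac{-44 + o}{-1 + m}$
$t{\left(P,c \right)} = - \frac{89}{8} - \frac{11}{2 c}$ ($t{\left(P,c \right)} = \frac{-44 + \left(\frac{4}{-8} - \frac{22}{c}\right)}{-1 + 5} = \frac{-44 + \left(4 \left(- \frac{1}{8}\right) - \frac{22}{c}\right)}{4} = \frac{-44 - \left(\frac{1}{2} + \frac{22}{c}\right)}{4} = \frac{- \frac{89}{2} - \frac{22}{c}}{4} = - \frac{89}{8} - \frac{11}{2 c}$)
$\frac{1}{t{\left(J{\left(-33,0 \right)},s{\left(18,-14 \right)} \right)} + g{\left(1610,-1591 \right)}} = \frac{1}{\frac{-44 - -4272}{8 \left(-48\right)} + 2779} = \frac{1}{\frac{1}{8} \left(- \frac{1}{48}\right) \left(-44 + 4272\right) + 2779} = \frac{1}{\frac{1}{8} \left(- \frac{1}{48}\right) 4228 + 2779} = \frac{1}{- \frac{1057}{96} + 2779} = \frac{1}{\frac{265727}{96}} = \frac{96}{265727}$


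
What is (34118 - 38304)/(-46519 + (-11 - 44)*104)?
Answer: 4186/52239 ≈ 0.080132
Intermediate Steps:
(34118 - 38304)/(-46519 + (-11 - 44)*104) = -4186/(-46519 - 55*104) = -4186/(-46519 - 5720) = -4186/(-52239) = -4186*(-1/52239) = 4186/52239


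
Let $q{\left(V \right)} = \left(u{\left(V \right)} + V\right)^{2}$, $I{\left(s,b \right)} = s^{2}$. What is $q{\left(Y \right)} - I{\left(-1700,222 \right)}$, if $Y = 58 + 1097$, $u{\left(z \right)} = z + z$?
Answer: $9116225$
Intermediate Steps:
$u{\left(z \right)} = 2 z$
$Y = 1155$
$q{\left(V \right)} = 9 V^{2}$ ($q{\left(V \right)} = \left(2 V + V\right)^{2} = \left(3 V\right)^{2} = 9 V^{2}$)
$q{\left(Y \right)} - I{\left(-1700,222 \right)} = 9 \cdot 1155^{2} - \left(-1700\right)^{2} = 9 \cdot 1334025 - 2890000 = 12006225 - 2890000 = 9116225$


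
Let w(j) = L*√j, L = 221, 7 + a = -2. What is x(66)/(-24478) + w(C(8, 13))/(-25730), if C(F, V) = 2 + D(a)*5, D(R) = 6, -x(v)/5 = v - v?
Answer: -442*√2/12865 ≈ -0.048588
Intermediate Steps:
a = -9 (a = -7 - 2 = -9)
x(v) = 0 (x(v) = -5*(v - v) = -5*0 = 0)
C(F, V) = 32 (C(F, V) = 2 + 6*5 = 2 + 30 = 32)
w(j) = 221*√j
x(66)/(-24478) + w(C(8, 13))/(-25730) = 0/(-24478) + (221*√32)/(-25730) = 0*(-1/24478) + (221*(4*√2))*(-1/25730) = 0 + (884*√2)*(-1/25730) = 0 - 442*√2/12865 = -442*√2/12865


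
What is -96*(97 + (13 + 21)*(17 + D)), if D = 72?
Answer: -299808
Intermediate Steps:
-96*(97 + (13 + 21)*(17 + D)) = -96*(97 + (13 + 21)*(17 + 72)) = -96*(97 + 34*89) = -96*(97 + 3026) = -96*3123 = -299808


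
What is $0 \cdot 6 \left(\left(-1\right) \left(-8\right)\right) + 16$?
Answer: $16$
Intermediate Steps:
$0 \cdot 6 \left(\left(-1\right) \left(-8\right)\right) + 16 = 0 \cdot 8 + 16 = 0 + 16 = 16$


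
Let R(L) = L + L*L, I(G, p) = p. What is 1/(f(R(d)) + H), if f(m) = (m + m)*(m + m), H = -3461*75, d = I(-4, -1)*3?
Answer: -1/259431 ≈ -3.8546e-6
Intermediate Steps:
d = -3 (d = -1*3 = -3)
R(L) = L + L²
H = -259575
f(m) = 4*m² (f(m) = (2*m)*(2*m) = 4*m²)
1/(f(R(d)) + H) = 1/(4*(-3*(1 - 3))² - 259575) = 1/(4*(-3*(-2))² - 259575) = 1/(4*6² - 259575) = 1/(4*36 - 259575) = 1/(144 - 259575) = 1/(-259431) = -1/259431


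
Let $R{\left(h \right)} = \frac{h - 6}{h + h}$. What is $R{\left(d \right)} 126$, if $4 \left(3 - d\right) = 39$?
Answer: $119$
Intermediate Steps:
$d = - \frac{27}{4}$ ($d = 3 - \frac{39}{4} = - \frac{27}{4} \approx -6.75$)
$R{\left(h \right)} = \frac{-6 + h}{2 h}$
$R{\left(d \right)} 126 = \frac{-6 - \frac{27}{4}}{2 \left(- \frac{27}{4}\right)} 126 = \frac{1}{2} \left(- \frac{4}{27}\right) \left(- \frac{51}{4}\right) 126 = \frac{17}{18} \cdot 126 = 119$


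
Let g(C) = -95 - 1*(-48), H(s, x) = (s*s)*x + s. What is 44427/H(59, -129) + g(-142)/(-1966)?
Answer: -280682/3740315 ≈ -0.075042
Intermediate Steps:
H(s, x) = s + x*s² (H(s, x) = s²*x + s = x*s² + s = s + x*s²)
g(C) = -47 (g(C) = -95 + 48 = -47)
44427/H(59, -129) + g(-142)/(-1966) = 44427/((59*(1 + 59*(-129)))) - 47/(-1966) = 44427/((59*(1 - 7611))) - 47*(-1/1966) = 44427/((59*(-7610))) + 47/1966 = 44427/(-448990) + 47/1966 = 44427*(-1/448990) + 47/1966 = -753/7610 + 47/1966 = -280682/3740315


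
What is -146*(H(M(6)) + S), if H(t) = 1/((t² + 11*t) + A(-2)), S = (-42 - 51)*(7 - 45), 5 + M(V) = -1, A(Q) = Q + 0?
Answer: -8255351/16 ≈ -5.1596e+5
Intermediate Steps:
A(Q) = Q
M(V) = -6 (M(V) = -5 - 1 = -6)
S = 3534 (S = -93*(-38) = 3534)
H(t) = 1/(-2 + t² + 11*t) (H(t) = 1/((t² + 11*t) - 2) = 1/(-2 + t² + 11*t))
-146*(H(M(6)) + S) = -146*(1/(-2 + (-6)² + 11*(-6)) + 3534) = -146*(1/(-2 + 36 - 66) + 3534) = -146*(1/(-32) + 3534) = -146*(-1/32 + 3534) = -146*113087/32 = -8255351/16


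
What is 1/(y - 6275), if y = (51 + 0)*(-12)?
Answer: -1/6887 ≈ -0.00014520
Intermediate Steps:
y = -612 (y = 51*(-12) = -612)
1/(y - 6275) = 1/(-612 - 6275) = 1/(-6887) = -1/6887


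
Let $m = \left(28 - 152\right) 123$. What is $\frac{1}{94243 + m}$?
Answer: $\frac{1}{78991} \approx 1.266 \cdot 10^{-5}$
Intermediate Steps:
$m = -15252$ ($m = \left(-124\right) 123 = -15252$)
$\frac{1}{94243 + m} = \frac{1}{94243 - 15252} = \frac{1}{78991}$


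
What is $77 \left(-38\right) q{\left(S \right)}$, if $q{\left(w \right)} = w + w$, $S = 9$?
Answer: $-52668$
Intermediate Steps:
$q{\left(w \right)} = 2 w$
$77 \left(-38\right) q{\left(S \right)} = 77 \left(-38\right) 2 \cdot 9 = \left(-2926\right) 18 = -52668$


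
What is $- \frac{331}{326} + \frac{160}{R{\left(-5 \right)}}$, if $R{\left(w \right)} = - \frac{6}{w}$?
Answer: $\frac{129407}{978} \approx 132.32$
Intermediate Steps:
$- \frac{331}{326} + \frac{160}{R{\left(-5 \right)}} = - \frac{331}{326} + \frac{160}{\left(-6\right) \frac{1}{-5}} = \left(-331\right) \frac{1}{326} + \frac{160}{\left(-6\right) \left(- \frac{1}{5}\right)} = - \frac{331}{326} + \frac{160}{\frac{6}{5}} = - \frac{331}{326} + 160 \cdot \frac{5}{6} = - \frac{331}{326} + \frac{400}{3} = \frac{129407}{978}$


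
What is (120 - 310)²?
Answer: 36100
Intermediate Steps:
(120 - 310)² = (-190)² = 36100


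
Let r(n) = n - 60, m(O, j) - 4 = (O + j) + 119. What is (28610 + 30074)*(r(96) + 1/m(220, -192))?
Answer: 319064908/151 ≈ 2.1130e+6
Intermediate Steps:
m(O, j) = 123 + O + j (m(O, j) = 4 + ((O + j) + 119) = 4 + (119 + O + j) = 123 + O + j)
r(n) = -60 + n
(28610 + 30074)*(r(96) + 1/m(220, -192)) = (28610 + 30074)*((-60 + 96) + 1/(123 + 220 - 192)) = 58684*(36 + 1/151) = 58684*(5437/151) = 319064908/151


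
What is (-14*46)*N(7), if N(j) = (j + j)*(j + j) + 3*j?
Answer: -139748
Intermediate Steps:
N(j) = 3*j + 4*j² (N(j) = (2*j)*(2*j) + 3*j = 4*j² + 3*j = 3*j + 4*j²)
(-14*46)*N(7) = (-14*46)*(7*(3 + 4*7)) = -4508*(3 + 28) = -4508*31 = -644*217 = -139748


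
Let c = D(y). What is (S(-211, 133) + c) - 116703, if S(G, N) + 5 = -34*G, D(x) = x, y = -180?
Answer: -109714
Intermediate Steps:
S(G, N) = -5 - 34*G
c = -180
(S(-211, 133) + c) - 116703 = ((-5 - 34*(-211)) - 180) - 116703 = ((-5 + 7174) - 180) - 116703 = (7169 - 180) - 116703 = 6989 - 116703 = -109714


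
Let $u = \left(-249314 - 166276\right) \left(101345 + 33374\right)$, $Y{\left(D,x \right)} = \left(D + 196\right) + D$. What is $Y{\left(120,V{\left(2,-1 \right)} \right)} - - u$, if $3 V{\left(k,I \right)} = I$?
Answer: $-55987868774$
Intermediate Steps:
$V{\left(k,I \right)} = \frac{I}{3}$
$Y{\left(D,x \right)} = 196 + 2 D$ ($Y{\left(D,x \right)} = \left(196 + D\right) + D = 196 + 2 D$)
$u = -55987869210$ ($u = \left(-415590\right) 134719 = -55987869210$)
$Y{\left(120,V{\left(2,-1 \right)} \right)} - - u = \left(196 + 2 \cdot 120\right) - \left(-1\right) \left(-55987869210\right) = \left(196 + 240\right) - 55987869210 = 436 - 55987869210 = -55987868774$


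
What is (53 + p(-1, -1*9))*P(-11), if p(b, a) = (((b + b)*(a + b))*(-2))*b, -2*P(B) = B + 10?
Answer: 93/2 ≈ 46.500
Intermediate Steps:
P(B) = -5 - B/2 (P(B) = -(B + 10)/2 = -(10 + B)/2 = -5 - B/2)
p(b, a) = -4*b**2*(a + b) (p(b, a) = (((2*b)*(a + b))*(-2))*b = ((2*b*(a + b))*(-2))*b = (-4*b*(a + b))*b = -4*b**2*(a + b))
(53 + p(-1, -1*9))*P(-11) = (53 + 4*(-1)**2*(-(-1)*9 - 1*(-1)))*(-5 - 1/2*(-11)) = (53 + 4*1*(-1*(-9) + 1))*(-5 + 11/2) = (53 + 4*1*(9 + 1))*(1/2) = (53 + 4*1*10)*(1/2) = (53 + 40)*(1/2) = 93*(1/2) = 93/2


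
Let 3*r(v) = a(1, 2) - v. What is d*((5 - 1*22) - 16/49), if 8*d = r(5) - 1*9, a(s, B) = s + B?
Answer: 8207/392 ≈ 20.936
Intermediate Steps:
a(s, B) = B + s
r(v) = 1 - v/3 (r(v) = ((2 + 1) - v)/3 = (3 - v)/3 = 1 - v/3)
d = -29/24 (d = ((1 - ⅓*5) - 1*9)/8 = ((1 - 5/3) - 9)/8 = (-⅔ - 9)/8 = (⅛)*(-29/3) = -29/24 ≈ -1.2083)
d*((5 - 1*22) - 16/49) = -29*((5 - 1*22) - 16/49)/24 = -29*((5 - 22) - 16*1/49)/24 = -29*(-17 - 16/49)/24 = -29/24*(-849/49) = 8207/392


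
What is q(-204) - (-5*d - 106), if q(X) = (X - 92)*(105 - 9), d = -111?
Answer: -28865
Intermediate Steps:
q(X) = -8832 + 96*X (q(X) = (-92 + X)*96 = -8832 + 96*X)
q(-204) - (-5*d - 106) = (-8832 + 96*(-204)) - (-5*(-111) - 106) = (-8832 - 19584) - (555 - 106) = -28416 - 1*449 = -28416 - 449 = -28865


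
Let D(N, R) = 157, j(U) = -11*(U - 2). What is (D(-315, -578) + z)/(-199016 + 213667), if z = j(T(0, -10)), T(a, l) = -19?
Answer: 388/14651 ≈ 0.026483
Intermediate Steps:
j(U) = 22 - 11*U (j(U) = -11*(-2 + U) = 22 - 11*U)
z = 231 (z = 22 - 11*(-19) = 22 + 209 = 231)
(D(-315, -578) + z)/(-199016 + 213667) = (157 + 231)/(-199016 + 213667) = 388/14651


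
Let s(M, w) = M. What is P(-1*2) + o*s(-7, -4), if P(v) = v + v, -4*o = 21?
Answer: 131/4 ≈ 32.750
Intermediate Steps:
o = -21/4 (o = -1/4*21 = -21/4 ≈ -5.2500)
P(v) = 2*v
P(-1*2) + o*s(-7, -4) = 2*(-1*2) - 21/4*(-7) = 2*(-2) + 147/4 = -4 + 147/4 = 131/4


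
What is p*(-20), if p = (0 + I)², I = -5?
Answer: -500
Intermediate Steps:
p = 25 (p = (0 - 5)² = (-5)² = 25)
p*(-20) = 25*(-20) = -500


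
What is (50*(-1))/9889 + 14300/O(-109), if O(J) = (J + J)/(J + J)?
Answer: 141412650/9889 ≈ 14300.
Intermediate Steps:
O(J) = 1 (O(J) = (2*J)/((2*J)) = (2*J)*(1/(2*J)) = 1)
(50*(-1))/9889 + 14300/O(-109) = (50*(-1))/9889 + 14300/1 = -50*1/9889 + 14300*1 = -50/9889 + 14300 = 141412650/9889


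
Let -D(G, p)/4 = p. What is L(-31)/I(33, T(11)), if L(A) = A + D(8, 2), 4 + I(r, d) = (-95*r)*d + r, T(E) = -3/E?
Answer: -3/68 ≈ -0.044118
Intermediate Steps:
D(G, p) = -4*p
I(r, d) = -4 + r - 95*d*r (I(r, d) = -4 + ((-95*r)*d + r) = -4 + (-95*d*r + r) = -4 + (r - 95*d*r) = -4 + r - 95*d*r)
L(A) = -8 + A (L(A) = A - 4*2 = A - 8 = -8 + A)
L(-31)/I(33, T(11)) = (-8 - 31)/(-4 + 33 - 95*(-3/11)*33) = -39/(-4 + 33 - 95*(-3*1/11)*33) = -39/(-4 + 33 - 95*(-3/11)*33) = -39/(-4 + 33 + 855) = -39/884 = -39*1/884 = -3/68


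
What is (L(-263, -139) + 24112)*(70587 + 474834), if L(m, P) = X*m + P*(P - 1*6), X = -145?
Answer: 44943781242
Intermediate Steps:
L(m, P) = -145*m + P*(-6 + P) (L(m, P) = -145*m + P*(P - 1*6) = -145*m + P*(P - 6) = -145*m + P*(-6 + P))
(L(-263, -139) + 24112)*(70587 + 474834) = (((-139)**2 - 145*(-263) - 6*(-139)) + 24112)*(70587 + 474834) = ((19321 + 38135 + 834) + 24112)*545421 = (58290 + 24112)*545421 = 82402*545421 = 44943781242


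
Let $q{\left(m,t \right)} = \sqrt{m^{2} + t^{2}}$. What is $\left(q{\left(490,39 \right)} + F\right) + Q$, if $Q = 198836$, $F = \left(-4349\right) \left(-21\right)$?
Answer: $290165 + \sqrt{241621} \approx 2.9066 \cdot 10^{5}$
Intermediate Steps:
$F = 91329$
$\left(q{\left(490,39 \right)} + F\right) + Q = \left(\sqrt{490^{2} + 39^{2}} + 91329\right) + 198836 = \left(\sqrt{240100 + 1521} + 91329\right) + 198836 = \left(\sqrt{241621} + 91329\right) + 198836 = \left(91329 + \sqrt{241621}\right) + 198836 = 290165 + \sqrt{241621}$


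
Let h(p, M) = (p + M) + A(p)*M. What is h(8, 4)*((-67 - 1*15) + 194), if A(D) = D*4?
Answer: 15680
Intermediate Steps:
A(D) = 4*D
h(p, M) = M + p + 4*M*p (h(p, M) = (p + M) + (4*p)*M = (M + p) + 4*M*p = M + p + 4*M*p)
h(8, 4)*((-67 - 1*15) + 194) = (4 + 8 + 4*4*8)*((-67 - 1*15) + 194) = (4 + 8 + 128)*((-67 - 15) + 194) = 140*(-82 + 194) = 140*112 = 15680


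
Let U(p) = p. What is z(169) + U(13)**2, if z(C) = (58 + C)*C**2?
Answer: 6483516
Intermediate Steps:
z(C) = C**2*(58 + C)
z(169) + U(13)**2 = 169**2*(58 + 169) + 13**2 = 28561*227 + 169 = 6483347 + 169 = 6483516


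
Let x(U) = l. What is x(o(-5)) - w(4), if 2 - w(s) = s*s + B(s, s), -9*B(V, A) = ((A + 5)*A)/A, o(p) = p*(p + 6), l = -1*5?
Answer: 8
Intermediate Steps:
l = -5
o(p) = p*(6 + p)
x(U) = -5
B(V, A) = -5/9 - A/9 (B(V, A) = -(A + 5)*A/(9*A) = -(5 + A)*A/(9*A) = -A*(5 + A)/(9*A) = -(5 + A)/9 = -5/9 - A/9)
w(s) = 23/9 - s² + s/9 (w(s) = 2 - (s*s + (-5/9 - s/9)) = 2 - (s² + (-5/9 - s/9)) = 2 - (-5/9 + s² - s/9) = 2 + (5/9 - s² + s/9) = 23/9 - s² + s/9)
x(o(-5)) - w(4) = -5 - (23/9 - 1*4² + (⅑)*4) = -5 - (23/9 - 1*16 + 4/9) = -5 - (23/9 - 16 + 4/9) = -5 - 1*(-13) = -5 + 13 = 8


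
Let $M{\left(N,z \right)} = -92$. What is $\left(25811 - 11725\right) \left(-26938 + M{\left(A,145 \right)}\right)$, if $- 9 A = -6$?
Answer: $-380744580$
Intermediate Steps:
$A = \frac{2}{3}$ ($A = \left(- \frac{1}{9}\right) \left(-6\right) = \frac{2}{3} \approx 0.66667$)
$\left(25811 - 11725\right) \left(-26938 + M{\left(A,145 \right)}\right) = \left(25811 - 11725\right) \left(-26938 - 92\right) = 14086 \left(-27030\right) = -380744580$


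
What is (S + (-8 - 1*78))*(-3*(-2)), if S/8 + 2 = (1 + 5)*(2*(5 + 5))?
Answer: 5148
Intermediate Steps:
S = 944 (S = -16 + 8*((1 + 5)*(2*(5 + 5))) = -16 + 8*(6*(2*10)) = -16 + 8*(6*20) = -16 + 8*120 = -16 + 960 = 944)
(S + (-8 - 1*78))*(-3*(-2)) = (944 + (-8 - 1*78))*(-3*(-2)) = (944 + (-8 - 78))*6 = (944 - 86)*6 = 858*6 = 5148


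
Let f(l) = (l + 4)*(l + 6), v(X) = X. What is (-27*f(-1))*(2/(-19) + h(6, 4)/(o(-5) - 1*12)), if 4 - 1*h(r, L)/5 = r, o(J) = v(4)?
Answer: -35235/76 ≈ -463.62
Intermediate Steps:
o(J) = 4
f(l) = (4 + l)*(6 + l)
h(r, L) = 20 - 5*r
(-27*f(-1))*(2/(-19) + h(6, 4)/(o(-5) - 1*12)) = (-27*(24 + (-1)**2 + 10*(-1)))*(2/(-19) + (20 - 5*6)/(4 - 1*12)) = (-27*(24 + 1 - 10))*(2*(-1/19) + (20 - 30)/(4 - 12)) = (-27*15)*(-2/19 - 10/(-8)) = -405*(-2/19 - 10*(-1/8)) = -405*(-2/19 + 5/4) = -405*87/76 = -35235/76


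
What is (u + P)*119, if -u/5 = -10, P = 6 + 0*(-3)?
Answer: 6664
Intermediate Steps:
P = 6 (P = 6 + 0 = 6)
u = 50 (u = -5*(-10) = 50)
(u + P)*119 = (50 + 6)*119 = 56*119 = 6664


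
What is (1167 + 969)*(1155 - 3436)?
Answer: -4872216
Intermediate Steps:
(1167 + 969)*(1155 - 3436) = 2136*(-2281) = -4872216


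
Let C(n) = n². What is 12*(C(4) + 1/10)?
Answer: 966/5 ≈ 193.20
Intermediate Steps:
12*(C(4) + 1/10) = 12*(4² + 1/10) = 12*(16 + ⅒) = 12*(161/10) = 966/5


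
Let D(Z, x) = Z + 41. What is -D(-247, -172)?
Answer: 206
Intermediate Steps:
D(Z, x) = 41 + Z
-D(-247, -172) = -(41 - 247) = -1*(-206) = 206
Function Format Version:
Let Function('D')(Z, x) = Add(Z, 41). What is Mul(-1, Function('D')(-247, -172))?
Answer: 206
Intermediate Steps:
Function('D')(Z, x) = Add(41, Z)
Mul(-1, Function('D')(-247, -172)) = Mul(-1, Add(41, -247)) = Mul(-1, -206) = 206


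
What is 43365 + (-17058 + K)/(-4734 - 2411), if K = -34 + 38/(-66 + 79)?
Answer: 4028180183/92885 ≈ 43367.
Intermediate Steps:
K = -404/13 (K = -34 + 38/13 = -404/13 ≈ -31.077)
43365 + (-17058 + K)/(-4734 - 2411) = 43365 + (-17058 - 404/13)/(-4734 - 2411) = 43365 - 222158/13/(-7145) = 43365 - 222158/13*(-1/7145) = 43365 + 222158/92885 = 4028180183/92885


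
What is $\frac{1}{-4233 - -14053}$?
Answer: $\frac{1}{9820} \approx 0.00010183$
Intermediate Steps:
$\frac{1}{-4233 - -14053} = \frac{1}{-4233 + 14053} = \frac{1}{9820}$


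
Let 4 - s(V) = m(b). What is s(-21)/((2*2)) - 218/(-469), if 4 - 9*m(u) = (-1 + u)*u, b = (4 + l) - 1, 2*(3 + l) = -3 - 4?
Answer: 120971/67536 ≈ 1.7912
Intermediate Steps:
l = -13/2 (l = -3 + (-3 - 4)/2 = -3 + (½)*(-7) = -3 - 7/2 = -13/2 ≈ -6.5000)
b = -7/2 (b = (4 - 13/2) - 1 = -5/2 - 1 = -7/2 ≈ -3.5000)
m(u) = 4/9 - u*(-1 + u)/9 (m(u) = 4/9 - (-1 + u)*u/9 = 4/9 - u*(-1 + u)/9)
s(V) = 191/36 (s(V) = 4 - (4/9 - (-7/2)²/9 + (⅑)*(-7/2)) = 4 - (4/9 - ⅑*49/4 - 7/18) = 4 - (4/9 - 49/36 - 7/18) = 4 - 1*(-47/36) = 4 + 47/36 = 191/36)
s(-21)/((2*2)) - 218/(-469) = 191/(36*((2*2))) - 218/(-469) = (191/36)/4 - 218*(-1/469) = (191/36)*(¼) + 218/469 = 191/144 + 218/469 = 120971/67536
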